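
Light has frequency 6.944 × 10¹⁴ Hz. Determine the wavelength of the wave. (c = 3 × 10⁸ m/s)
λ = c/f = 432 nm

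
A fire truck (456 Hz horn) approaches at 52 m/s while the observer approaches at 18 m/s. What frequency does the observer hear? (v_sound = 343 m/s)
f_obs = f·(v + v_o)/(v − v_s) = 565.7 Hz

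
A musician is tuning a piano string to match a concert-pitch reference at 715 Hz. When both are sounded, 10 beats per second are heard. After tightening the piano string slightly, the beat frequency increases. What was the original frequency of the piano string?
725 Hz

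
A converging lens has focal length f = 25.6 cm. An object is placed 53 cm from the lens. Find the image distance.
1/di = 1/f − 1/do → di = 49.52 cm (real image)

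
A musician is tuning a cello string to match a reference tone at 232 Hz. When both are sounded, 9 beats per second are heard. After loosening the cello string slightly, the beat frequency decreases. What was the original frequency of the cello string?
241 Hz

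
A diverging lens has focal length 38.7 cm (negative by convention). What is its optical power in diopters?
P = 1/f = -2.584 D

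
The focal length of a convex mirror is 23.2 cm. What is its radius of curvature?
R = 2|f| = 46.4 cm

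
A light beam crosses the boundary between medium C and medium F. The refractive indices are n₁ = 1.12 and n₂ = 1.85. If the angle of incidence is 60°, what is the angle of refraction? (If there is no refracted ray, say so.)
sin θ₂ = (n₁/n₂)·sin θ₁ = 0.5243 → θ₂ = 31.62°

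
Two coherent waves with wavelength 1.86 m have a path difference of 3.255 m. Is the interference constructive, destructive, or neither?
neither (partial) — path difference = 1.75λ, neither a whole number of wavelengths nor an odd multiple of λ/2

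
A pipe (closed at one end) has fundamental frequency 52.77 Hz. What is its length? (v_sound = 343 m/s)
L = v/(4f₁) = 1.625 m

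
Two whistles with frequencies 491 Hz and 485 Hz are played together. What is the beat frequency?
6 Hz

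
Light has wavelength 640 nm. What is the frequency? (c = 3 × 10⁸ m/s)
f = c/λ = 4.688 × 10¹⁴ Hz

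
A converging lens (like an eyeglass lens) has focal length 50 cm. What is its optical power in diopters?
P = 1/f = 2 D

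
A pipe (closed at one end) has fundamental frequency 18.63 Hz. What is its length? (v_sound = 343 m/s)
L = v/(4f₁) = 4.603 m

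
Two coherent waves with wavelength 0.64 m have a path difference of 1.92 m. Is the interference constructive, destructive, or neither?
constructive — path difference = 3λ, a whole number of wavelengths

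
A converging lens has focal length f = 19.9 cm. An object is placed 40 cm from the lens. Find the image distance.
1/di = 1/f − 1/do → di = 39.6 cm (real image)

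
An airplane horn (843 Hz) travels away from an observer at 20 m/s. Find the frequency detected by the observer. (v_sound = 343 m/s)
f_obs = f·v/(v + v_s) = 796.6 Hz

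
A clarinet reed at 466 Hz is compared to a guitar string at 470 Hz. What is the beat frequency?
4 Hz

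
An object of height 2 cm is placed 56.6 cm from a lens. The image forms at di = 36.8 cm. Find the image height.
hi = (-di/do) × ho = -1.3 cm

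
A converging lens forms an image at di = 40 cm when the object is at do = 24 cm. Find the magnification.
M = −di/do = -1.667 (inverted image)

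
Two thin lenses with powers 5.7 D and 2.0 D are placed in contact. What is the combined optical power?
P_total = P₁ + P₂ = 7.7 D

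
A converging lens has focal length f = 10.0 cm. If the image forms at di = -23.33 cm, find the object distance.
1/do = 1/f − 1/di → do = 7 cm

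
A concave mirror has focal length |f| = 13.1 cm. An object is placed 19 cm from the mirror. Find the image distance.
f = +13.1 cm (concave); 1/di = 1/f − 1/do → di = 42.19 cm (real image, in front of mirror)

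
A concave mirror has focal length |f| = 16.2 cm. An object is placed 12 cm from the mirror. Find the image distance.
f = +16.2 cm (concave); 1/di = 1/f − 1/do → di = -46.29 cm (virtual image, behind mirror)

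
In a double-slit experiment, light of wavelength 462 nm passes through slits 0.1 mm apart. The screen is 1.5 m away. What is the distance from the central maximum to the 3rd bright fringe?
y = mλL/d = 20.79 mm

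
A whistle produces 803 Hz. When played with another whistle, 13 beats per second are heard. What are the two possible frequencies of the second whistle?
f₂ = 803 ± 13 Hz → 816 Hz or 790 Hz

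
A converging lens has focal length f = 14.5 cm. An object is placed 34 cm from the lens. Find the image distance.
1/di = 1/f − 1/do → di = 25.28 cm (real image)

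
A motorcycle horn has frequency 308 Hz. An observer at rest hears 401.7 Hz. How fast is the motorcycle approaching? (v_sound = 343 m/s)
v_s = v·(1 − f/f_obs) = 80.01 m/s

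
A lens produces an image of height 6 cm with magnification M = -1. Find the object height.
ho = |hi|/|M| = 6 cm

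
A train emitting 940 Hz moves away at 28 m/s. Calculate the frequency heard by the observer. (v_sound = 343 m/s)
f_obs = f·v/(v + v_s) = 869.1 Hz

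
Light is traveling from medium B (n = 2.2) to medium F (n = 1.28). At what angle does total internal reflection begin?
θc = arcsin(n₂/n₁) = 35.58°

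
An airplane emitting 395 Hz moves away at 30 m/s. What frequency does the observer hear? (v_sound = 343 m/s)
f_obs = f·v/(v + v_s) = 363.2 Hz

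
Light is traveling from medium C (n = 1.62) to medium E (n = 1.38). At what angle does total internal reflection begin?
θc = arcsin(n₂/n₁) = 58.41°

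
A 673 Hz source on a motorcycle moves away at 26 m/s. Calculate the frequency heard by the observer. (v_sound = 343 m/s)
f_obs = f·v/(v + v_s) = 625.6 Hz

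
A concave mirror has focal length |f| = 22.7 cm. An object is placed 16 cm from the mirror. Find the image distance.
f = +22.7 cm (concave); 1/di = 1/f − 1/do → di = -54.21 cm (virtual image, behind mirror)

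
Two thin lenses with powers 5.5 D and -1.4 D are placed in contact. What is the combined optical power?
P_total = P₁ + P₂ = 4.1 D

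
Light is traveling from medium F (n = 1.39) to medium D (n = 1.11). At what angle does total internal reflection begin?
θc = arcsin(n₂/n₁) = 52.99°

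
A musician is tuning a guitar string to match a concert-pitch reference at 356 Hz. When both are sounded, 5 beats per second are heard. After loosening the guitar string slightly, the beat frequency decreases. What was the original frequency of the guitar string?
361 Hz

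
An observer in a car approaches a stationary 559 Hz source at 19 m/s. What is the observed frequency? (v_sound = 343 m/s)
f_obs = f·(v + v_o)/v = 590 Hz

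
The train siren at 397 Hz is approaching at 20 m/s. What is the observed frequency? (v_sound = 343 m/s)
f_obs = f·v/(v − v_s) = 421.6 Hz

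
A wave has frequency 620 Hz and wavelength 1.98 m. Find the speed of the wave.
v = fλ = 1228 m/s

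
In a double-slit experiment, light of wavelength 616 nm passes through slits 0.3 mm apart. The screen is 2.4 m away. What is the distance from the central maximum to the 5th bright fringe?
y = mλL/d = 24.64 mm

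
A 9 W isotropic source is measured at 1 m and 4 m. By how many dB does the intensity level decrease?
Δβ = 20·log₁₀(r₂/r₁) = 12.04 dB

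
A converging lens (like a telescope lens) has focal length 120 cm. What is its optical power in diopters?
P = 1/f = 0.8333 D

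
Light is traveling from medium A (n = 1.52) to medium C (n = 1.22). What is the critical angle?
θc = arcsin(n₂/n₁) = 53.38°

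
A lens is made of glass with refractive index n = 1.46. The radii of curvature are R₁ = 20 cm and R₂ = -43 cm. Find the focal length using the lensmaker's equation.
1/f = (n − 1)(1/R₁ − 1/R₂) → f = 29.68 cm (converging lens)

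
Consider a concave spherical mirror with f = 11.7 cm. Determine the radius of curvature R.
R = 2|f| = 23.4 cm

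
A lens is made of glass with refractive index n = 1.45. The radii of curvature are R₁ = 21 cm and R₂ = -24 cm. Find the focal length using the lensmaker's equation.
1/f = (n − 1)(1/R₁ − 1/R₂) → f = 24.89 cm (converging lens)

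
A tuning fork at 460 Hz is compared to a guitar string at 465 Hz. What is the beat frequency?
5 Hz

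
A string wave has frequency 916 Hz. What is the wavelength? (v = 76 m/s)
λ = v/f = 0.08297 m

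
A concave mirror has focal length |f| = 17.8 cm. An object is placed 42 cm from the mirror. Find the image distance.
f = +17.8 cm (concave); 1/di = 1/f − 1/do → di = 30.89 cm (real image, in front of mirror)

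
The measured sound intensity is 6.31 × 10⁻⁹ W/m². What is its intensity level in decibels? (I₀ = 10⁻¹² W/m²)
β = 10·log₁₀(I/I₀) = 38 dB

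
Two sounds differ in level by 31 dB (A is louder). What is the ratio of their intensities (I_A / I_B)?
I_A/I_B = 10^(Δβ/10) = 1259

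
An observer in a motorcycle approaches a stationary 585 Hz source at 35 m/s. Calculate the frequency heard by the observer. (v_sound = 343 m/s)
f_obs = f·(v + v_o)/v = 644.7 Hz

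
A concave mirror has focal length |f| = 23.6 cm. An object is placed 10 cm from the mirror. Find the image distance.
f = +23.6 cm (concave); 1/di = 1/f − 1/do → di = -17.35 cm (virtual image, behind mirror)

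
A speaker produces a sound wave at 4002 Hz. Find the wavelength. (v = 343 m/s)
λ = v/f = 0.08571 m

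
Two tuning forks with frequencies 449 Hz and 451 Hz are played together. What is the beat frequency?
2 Hz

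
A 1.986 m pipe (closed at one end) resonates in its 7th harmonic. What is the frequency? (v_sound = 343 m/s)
fₙ = nv/(4L) = 302.2 Hz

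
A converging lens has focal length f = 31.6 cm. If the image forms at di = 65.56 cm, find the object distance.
1/do = 1/f − 1/di → do = 61 cm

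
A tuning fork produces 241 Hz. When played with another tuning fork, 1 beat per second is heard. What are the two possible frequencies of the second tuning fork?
f₂ = 241 ± 1 Hz → 242 Hz or 240 Hz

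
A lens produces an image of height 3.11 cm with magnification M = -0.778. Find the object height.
ho = |hi|/|M| = 3.997 cm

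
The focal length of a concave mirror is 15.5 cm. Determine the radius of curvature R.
R = 2|f| = 31 cm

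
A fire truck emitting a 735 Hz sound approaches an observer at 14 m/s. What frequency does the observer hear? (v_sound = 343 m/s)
f_obs = f·v/(v − v_s) = 766.3 Hz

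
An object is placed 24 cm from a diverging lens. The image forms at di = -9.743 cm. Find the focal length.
1/f = 1/do + 1/di → f = -16.4 cm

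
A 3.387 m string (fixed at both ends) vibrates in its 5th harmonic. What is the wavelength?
λₙ = 2L/n = 1.355 m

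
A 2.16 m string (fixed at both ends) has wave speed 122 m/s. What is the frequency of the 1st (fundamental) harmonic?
fₙ = nv/(2L) = 28.24 Hz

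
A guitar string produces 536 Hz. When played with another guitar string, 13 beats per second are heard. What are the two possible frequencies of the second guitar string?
f₂ = 536 ± 13 Hz → 549 Hz or 523 Hz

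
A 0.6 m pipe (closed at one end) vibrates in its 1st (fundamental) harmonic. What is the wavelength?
λₙ = 4L/n = 2.4 m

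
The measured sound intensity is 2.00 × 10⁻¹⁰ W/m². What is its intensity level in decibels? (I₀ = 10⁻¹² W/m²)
β = 10·log₁₀(I/I₀) = 23.01 dB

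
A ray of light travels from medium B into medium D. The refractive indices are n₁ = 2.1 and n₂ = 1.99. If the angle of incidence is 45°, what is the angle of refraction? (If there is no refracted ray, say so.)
sin θ₂ = (n₁/n₂)·sin θ₁ = 0.7462 → θ₂ = 48.26°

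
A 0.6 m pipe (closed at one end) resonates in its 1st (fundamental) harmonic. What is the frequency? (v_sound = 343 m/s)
fₙ = nv/(4L) = 142.9 Hz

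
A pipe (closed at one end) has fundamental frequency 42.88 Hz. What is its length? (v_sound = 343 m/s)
L = v/(4f₁) = 2 m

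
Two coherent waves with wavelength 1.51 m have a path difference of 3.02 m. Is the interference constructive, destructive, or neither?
constructive — path difference = 2λ, a whole number of wavelengths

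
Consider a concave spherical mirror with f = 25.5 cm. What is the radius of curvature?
R = 2|f| = 51 cm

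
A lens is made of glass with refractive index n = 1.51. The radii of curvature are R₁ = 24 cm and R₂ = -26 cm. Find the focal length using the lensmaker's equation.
1/f = (n − 1)(1/R₁ − 1/R₂) → f = 24.47 cm (converging lens)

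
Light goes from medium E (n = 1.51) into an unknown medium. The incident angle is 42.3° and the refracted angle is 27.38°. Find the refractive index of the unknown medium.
n₂ = n₁·sin θ₁ / sin θ₂ = 2.21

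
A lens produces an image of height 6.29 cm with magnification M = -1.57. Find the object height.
ho = |hi|/|M| = 4.006 cm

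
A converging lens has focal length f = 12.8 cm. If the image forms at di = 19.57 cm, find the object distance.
1/do = 1/f − 1/di → do = 37 cm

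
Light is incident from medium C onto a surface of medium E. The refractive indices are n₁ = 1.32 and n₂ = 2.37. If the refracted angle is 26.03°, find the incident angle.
sin θ₁ = (n₂/n₁)·sin θ₂ → θ₁ = 51.99°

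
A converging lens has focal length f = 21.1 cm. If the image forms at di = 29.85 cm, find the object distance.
1/do = 1/f − 1/di → do = 71.98 cm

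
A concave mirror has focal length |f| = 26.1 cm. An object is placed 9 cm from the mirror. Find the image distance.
f = +26.1 cm (concave); 1/di = 1/f − 1/do → di = -13.74 cm (virtual image, behind mirror)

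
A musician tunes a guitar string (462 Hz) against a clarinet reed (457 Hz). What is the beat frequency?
5 Hz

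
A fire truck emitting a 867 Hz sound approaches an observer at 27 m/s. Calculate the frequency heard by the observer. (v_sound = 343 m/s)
f_obs = f·v/(v − v_s) = 941.1 Hz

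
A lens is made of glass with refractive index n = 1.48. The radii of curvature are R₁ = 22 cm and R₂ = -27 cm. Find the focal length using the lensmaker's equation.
1/f = (n − 1)(1/R₁ − 1/R₂) → f = 25.26 cm (converging lens)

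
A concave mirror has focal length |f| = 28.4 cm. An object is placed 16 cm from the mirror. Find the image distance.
f = +28.4 cm (concave); 1/di = 1/f − 1/do → di = -36.65 cm (virtual image, behind mirror)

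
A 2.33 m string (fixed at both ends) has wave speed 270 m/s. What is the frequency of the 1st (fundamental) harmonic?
fₙ = nv/(2L) = 57.94 Hz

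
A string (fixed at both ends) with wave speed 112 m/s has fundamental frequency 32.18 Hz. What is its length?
L = v/(2f₁) = 1.74 m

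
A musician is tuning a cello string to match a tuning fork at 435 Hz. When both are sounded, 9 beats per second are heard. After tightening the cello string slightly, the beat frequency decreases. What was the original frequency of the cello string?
426 Hz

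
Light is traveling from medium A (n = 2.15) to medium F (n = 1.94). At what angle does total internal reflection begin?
θc = arcsin(n₂/n₁) = 64.47°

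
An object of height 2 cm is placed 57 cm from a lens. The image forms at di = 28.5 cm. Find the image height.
hi = (-di/do) × ho = -1 cm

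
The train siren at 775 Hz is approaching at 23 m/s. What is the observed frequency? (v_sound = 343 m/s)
f_obs = f·v/(v − v_s) = 830.7 Hz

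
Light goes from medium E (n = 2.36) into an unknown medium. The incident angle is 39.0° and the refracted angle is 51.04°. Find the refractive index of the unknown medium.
n₂ = n₁·sin θ₁ / sin θ₂ = 1.91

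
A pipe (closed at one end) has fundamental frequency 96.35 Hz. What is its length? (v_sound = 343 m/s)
L = v/(4f₁) = 0.89 m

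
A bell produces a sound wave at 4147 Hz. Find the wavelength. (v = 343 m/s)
λ = v/f = 0.08271 m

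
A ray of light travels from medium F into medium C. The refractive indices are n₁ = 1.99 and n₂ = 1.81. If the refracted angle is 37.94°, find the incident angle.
sin θ₁ = (n₂/n₁)·sin θ₂ → θ₁ = 34°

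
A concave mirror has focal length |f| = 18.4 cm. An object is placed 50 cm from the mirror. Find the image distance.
f = +18.4 cm (concave); 1/di = 1/f − 1/do → di = 29.11 cm (real image, in front of mirror)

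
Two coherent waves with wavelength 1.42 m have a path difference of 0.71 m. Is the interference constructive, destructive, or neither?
destructive — path difference = 0.5λ, an odd multiple of λ/2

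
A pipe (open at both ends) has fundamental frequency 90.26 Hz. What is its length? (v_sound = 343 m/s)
L = v/(2f₁) = 1.9 m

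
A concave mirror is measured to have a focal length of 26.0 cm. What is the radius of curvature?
R = 2|f| = 52 cm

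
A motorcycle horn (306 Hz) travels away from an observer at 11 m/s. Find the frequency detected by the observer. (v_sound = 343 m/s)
f_obs = f·v/(v + v_s) = 296.5 Hz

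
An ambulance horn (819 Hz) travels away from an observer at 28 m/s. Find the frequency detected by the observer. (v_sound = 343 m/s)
f_obs = f·v/(v + v_s) = 757.2 Hz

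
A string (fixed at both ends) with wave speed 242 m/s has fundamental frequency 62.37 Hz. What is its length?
L = v/(2f₁) = 1.94 m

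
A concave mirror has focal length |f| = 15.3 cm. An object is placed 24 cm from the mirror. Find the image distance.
f = +15.3 cm (concave); 1/di = 1/f − 1/do → di = 42.21 cm (real image, in front of mirror)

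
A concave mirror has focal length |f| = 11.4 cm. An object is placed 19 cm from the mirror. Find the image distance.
f = +11.4 cm (concave); 1/di = 1/f − 1/do → di = 28.5 cm (real image, in front of mirror)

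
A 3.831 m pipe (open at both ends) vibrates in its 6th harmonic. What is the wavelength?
λₙ = 2L/n = 1.277 m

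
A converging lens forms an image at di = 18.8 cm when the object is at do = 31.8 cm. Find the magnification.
M = −di/do = -0.5912 (inverted image)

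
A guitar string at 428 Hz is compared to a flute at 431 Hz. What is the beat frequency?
3 Hz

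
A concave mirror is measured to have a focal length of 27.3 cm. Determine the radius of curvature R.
R = 2|f| = 54.6 cm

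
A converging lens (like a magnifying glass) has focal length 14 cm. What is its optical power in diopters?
P = 1/f = 7.143 D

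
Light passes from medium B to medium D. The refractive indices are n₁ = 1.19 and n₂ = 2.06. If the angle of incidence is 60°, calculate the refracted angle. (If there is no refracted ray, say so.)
sin θ₂ = (n₁/n₂)·sin θ₁ = 0.5003 → θ₂ = 30.02°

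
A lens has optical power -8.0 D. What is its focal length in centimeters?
f = 1/P = -12.5 cm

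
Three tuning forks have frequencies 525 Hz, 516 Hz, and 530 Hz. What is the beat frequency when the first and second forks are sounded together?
9 Hz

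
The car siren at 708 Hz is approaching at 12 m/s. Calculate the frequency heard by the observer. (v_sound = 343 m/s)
f_obs = f·v/(v − v_s) = 733.7 Hz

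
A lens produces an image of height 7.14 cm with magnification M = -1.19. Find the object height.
ho = |hi|/|M| = 6 cm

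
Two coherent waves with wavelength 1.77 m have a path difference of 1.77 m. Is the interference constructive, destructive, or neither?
constructive — path difference = 1λ, a whole number of wavelengths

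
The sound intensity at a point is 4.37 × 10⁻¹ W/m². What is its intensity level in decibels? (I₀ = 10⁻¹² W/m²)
β = 10·log₁₀(I/I₀) = 116.4 dB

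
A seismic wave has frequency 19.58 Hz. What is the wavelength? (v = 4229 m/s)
λ = v/f = 216 m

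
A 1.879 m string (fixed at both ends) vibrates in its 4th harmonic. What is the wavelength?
λₙ = 2L/n = 0.9395 m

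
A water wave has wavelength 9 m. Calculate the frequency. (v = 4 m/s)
f = v/λ = 0.4444 Hz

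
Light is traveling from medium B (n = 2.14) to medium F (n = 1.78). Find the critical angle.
θc = arcsin(n₂/n₁) = 56.28°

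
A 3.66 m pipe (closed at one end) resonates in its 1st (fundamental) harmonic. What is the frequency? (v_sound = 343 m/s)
fₙ = nv/(4L) = 23.43 Hz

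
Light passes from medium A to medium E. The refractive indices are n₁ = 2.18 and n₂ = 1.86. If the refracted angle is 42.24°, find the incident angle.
sin θ₁ = (n₂/n₁)·sin θ₂ → θ₁ = 35°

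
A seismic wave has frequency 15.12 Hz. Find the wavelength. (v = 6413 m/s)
λ = v/f = 424.1 m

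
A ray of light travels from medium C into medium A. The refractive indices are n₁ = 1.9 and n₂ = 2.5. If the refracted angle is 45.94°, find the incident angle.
sin θ₁ = (n₂/n₁)·sin θ₂ → θ₁ = 71°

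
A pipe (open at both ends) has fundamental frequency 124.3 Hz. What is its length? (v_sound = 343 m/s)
L = v/(2f₁) = 1.38 m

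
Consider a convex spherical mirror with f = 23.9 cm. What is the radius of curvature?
R = 2|f| = 47.8 cm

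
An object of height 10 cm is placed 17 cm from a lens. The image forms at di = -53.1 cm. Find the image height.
hi = (-di/do) × ho = 31.24 cm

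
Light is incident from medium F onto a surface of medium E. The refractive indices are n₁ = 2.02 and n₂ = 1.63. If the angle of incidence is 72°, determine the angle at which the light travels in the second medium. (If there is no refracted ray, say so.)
sin θ₂ = (n₁/n₂)·sin θ₁ = 1.179 > 1, so there is no refracted ray — the light undergoes total internal reflection.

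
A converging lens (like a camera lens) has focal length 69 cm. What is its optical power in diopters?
P = 1/f = 1.449 D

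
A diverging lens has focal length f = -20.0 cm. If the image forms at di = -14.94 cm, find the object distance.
1/do = 1/f − 1/di → do = 59.05 cm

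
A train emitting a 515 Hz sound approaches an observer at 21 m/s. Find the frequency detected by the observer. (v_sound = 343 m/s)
f_obs = f·v/(v − v_s) = 548.6 Hz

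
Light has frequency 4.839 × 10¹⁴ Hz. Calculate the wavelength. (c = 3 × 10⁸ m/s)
λ = c/f = 620 nm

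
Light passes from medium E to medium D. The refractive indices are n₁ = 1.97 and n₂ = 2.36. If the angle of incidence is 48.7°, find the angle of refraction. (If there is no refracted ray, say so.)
sin θ₂ = (n₁/n₂)·sin θ₁ = 0.6271 → θ₂ = 38.84°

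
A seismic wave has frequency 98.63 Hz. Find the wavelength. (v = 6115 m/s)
λ = v/f = 62 m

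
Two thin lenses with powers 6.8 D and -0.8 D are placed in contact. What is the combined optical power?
P_total = P₁ + P₂ = 6.0 D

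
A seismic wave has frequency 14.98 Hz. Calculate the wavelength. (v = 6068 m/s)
λ = v/f = 405.1 m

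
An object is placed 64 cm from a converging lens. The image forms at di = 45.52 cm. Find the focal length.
1/f = 1/do + 1/di → f = 26.6 cm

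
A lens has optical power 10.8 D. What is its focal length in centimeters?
f = 1/P = 9.259 cm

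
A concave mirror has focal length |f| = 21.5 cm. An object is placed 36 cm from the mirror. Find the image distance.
f = +21.5 cm (concave); 1/di = 1/f − 1/do → di = 53.38 cm (real image, in front of mirror)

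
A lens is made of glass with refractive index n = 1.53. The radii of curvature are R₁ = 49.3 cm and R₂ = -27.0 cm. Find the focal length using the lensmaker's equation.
1/f = (n − 1)(1/R₁ − 1/R₂) → f = 32.92 cm (converging lens)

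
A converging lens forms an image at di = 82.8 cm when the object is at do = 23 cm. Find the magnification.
M = −di/do = -3.6 (inverted image)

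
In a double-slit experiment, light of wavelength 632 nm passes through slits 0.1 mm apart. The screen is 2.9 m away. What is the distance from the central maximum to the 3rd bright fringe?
y = mλL/d = 54.98 mm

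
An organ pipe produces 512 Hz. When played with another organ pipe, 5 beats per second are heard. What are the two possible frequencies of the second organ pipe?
f₂ = 512 ± 5 Hz → 517 Hz or 507 Hz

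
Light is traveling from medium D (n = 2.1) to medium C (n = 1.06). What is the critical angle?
θc = arcsin(n₂/n₁) = 30.32°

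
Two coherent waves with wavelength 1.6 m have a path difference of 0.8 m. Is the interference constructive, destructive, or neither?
destructive — path difference = 0.5λ, an odd multiple of λ/2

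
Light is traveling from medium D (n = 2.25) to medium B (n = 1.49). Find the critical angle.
θc = arcsin(n₂/n₁) = 41.47°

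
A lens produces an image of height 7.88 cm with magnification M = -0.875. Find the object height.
ho = |hi|/|M| = 9.006 cm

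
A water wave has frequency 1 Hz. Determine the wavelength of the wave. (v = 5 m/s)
λ = v/f = 5 m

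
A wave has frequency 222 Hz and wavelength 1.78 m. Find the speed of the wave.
v = fλ = 395.2 m/s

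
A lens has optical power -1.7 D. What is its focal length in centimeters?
f = 1/P = -58.82 cm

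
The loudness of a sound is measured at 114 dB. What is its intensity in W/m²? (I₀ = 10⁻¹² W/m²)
I = I₀·10^(β/10) = 2.51 × 10⁻¹ W/m²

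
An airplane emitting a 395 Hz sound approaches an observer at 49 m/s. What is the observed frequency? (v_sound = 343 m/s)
f_obs = f·v/(v − v_s) = 460.8 Hz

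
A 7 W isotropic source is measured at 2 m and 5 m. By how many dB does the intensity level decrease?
Δβ = 20·log₁₀(r₂/r₁) = 7.959 dB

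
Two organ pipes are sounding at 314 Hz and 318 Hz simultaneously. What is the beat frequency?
4 Hz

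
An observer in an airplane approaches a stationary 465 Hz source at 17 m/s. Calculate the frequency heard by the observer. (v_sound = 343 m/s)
f_obs = f·(v + v_o)/v = 488 Hz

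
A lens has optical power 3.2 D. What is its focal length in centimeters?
f = 1/P = 31.25 cm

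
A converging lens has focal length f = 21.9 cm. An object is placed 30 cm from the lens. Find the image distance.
1/di = 1/f − 1/do → di = 81.11 cm (real image)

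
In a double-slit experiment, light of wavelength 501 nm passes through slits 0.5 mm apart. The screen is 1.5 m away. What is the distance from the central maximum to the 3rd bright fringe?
y = mλL/d = 4.509 mm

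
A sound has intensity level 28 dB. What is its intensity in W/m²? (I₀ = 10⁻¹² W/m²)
I = I₀·10^(β/10) = 6.31 × 10⁻¹⁰ W/m²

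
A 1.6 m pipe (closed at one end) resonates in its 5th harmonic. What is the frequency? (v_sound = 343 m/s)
fₙ = nv/(4L) = 268 Hz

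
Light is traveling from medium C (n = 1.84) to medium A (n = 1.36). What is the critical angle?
θc = arcsin(n₂/n₁) = 47.66°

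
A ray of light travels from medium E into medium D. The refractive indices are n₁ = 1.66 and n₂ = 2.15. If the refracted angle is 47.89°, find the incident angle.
sin θ₁ = (n₂/n₁)·sin θ₂ → θ₁ = 73.91°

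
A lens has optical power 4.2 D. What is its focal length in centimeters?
f = 1/P = 23.81 cm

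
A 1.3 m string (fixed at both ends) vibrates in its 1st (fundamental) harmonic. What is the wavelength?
λₙ = 2L/n = 2.6 m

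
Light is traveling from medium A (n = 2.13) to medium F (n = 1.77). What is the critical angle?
θc = arcsin(n₂/n₁) = 56.2°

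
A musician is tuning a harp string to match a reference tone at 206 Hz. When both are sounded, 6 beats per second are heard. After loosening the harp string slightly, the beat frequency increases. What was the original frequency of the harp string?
200 Hz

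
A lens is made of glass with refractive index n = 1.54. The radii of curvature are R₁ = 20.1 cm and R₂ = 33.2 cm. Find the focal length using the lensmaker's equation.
1/f = (n − 1)(1/R₁ − 1/R₂) → f = 94.33 cm (converging lens)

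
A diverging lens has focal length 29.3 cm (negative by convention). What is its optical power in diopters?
P = 1/f = -3.413 D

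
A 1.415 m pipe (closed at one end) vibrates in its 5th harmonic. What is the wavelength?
λₙ = 4L/n = 1.132 m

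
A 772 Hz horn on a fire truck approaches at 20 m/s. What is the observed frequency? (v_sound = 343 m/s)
f_obs = f·v/(v − v_s) = 819.8 Hz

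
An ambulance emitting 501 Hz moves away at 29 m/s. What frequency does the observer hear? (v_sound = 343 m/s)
f_obs = f·v/(v + v_s) = 461.9 Hz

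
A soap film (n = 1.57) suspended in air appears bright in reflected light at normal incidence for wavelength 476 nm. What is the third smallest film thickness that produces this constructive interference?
2nt = (m − ½)λ with m = 3 → t = (m − ½)λ/(2n) = 379 nm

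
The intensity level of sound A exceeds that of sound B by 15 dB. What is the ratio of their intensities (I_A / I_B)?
I_A/I_B = 10^(Δβ/10) = 31.62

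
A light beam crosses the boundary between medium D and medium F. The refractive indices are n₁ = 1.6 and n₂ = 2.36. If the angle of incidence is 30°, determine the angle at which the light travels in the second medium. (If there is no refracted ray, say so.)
sin θ₂ = (n₁/n₂)·sin θ₁ = 0.339 → θ₂ = 19.81°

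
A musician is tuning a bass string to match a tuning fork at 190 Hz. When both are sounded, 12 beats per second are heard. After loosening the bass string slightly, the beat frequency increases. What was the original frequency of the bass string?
178 Hz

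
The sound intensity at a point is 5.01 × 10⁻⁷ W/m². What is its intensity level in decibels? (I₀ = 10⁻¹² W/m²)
β = 10·log₁₀(I/I₀) = 57 dB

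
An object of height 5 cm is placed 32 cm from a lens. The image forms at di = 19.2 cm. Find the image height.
hi = (-di/do) × ho = -3 cm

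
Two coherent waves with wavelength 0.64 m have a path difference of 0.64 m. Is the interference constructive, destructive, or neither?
constructive — path difference = 1λ, a whole number of wavelengths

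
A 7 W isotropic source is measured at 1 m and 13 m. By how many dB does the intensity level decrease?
Δβ = 20·log₁₀(r₂/r₁) = 22.28 dB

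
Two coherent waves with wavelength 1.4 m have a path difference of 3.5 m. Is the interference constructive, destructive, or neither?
destructive — path difference = 2.5λ, an odd multiple of λ/2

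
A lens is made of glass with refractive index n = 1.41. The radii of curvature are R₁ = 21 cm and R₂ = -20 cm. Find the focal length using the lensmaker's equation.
1/f = (n − 1)(1/R₁ − 1/R₂) → f = 24.99 cm (converging lens)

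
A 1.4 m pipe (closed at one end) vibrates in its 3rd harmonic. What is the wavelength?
λₙ = 4L/n = 1.867 m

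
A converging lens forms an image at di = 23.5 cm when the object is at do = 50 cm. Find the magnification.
M = −di/do = -0.47 (inverted image)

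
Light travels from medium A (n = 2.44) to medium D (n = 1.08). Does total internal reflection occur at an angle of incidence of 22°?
θc = arcsin(n₂/n₁) = 26.27°; 22° < θc, so no — the ray refracts.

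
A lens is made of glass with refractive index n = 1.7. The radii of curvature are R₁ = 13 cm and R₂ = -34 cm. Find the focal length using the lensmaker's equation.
1/f = (n − 1)(1/R₁ − 1/R₂) → f = 13.43 cm (converging lens)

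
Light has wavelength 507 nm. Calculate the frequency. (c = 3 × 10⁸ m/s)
f = c/λ = 5.917 × 10¹⁴ Hz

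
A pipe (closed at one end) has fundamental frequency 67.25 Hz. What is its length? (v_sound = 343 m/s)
L = v/(4f₁) = 1.275 m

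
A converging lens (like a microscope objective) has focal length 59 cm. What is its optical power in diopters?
P = 1/f = 1.695 D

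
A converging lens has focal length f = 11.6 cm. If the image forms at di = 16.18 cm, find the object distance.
1/do = 1/f − 1/di → do = 40.98 cm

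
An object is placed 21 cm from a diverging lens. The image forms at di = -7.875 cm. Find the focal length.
1/f = 1/do + 1/di → f = -12.6 cm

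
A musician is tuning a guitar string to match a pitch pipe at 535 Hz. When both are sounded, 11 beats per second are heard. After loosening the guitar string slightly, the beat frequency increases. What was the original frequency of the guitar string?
524 Hz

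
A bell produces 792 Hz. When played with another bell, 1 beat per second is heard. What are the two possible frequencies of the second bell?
f₂ = 792 ± 1 Hz → 793 Hz or 791 Hz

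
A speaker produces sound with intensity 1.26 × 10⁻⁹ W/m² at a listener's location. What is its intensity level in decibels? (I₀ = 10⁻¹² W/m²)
β = 10·log₁₀(I/I₀) = 31 dB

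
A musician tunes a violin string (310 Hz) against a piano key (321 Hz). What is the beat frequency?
11 Hz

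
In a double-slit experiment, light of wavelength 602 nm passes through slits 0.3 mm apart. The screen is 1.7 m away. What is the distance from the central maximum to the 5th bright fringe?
y = mλL/d = 17.06 mm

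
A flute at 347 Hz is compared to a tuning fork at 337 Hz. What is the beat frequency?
10 Hz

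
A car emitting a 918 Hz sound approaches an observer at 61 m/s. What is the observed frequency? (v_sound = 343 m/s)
f_obs = f·v/(v − v_s) = 1117 Hz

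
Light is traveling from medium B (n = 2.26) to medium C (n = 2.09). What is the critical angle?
θc = arcsin(n₂/n₁) = 67.64°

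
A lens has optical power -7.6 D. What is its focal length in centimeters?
f = 1/P = -13.16 cm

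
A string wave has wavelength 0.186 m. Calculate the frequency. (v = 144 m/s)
f = v/λ = 774.2 Hz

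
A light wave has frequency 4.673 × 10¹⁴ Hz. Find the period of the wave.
T = 1/f = 2.140 × 10⁻¹⁵ s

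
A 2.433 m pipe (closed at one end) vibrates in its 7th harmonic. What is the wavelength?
λₙ = 4L/n = 1.39 m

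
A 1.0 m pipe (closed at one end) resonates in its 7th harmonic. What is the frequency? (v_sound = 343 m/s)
fₙ = nv/(4L) = 600.2 Hz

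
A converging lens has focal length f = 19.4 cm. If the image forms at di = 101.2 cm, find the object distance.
1/do = 1/f − 1/di → do = 24 cm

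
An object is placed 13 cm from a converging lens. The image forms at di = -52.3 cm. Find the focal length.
1/f = 1/do + 1/di → f = 17.3 cm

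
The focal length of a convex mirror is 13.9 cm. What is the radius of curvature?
R = 2|f| = 27.8 cm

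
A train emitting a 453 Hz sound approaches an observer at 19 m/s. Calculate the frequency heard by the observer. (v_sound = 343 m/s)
f_obs = f·v/(v − v_s) = 479.6 Hz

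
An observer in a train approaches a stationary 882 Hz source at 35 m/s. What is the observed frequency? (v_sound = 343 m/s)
f_obs = f·(v + v_o)/v = 972 Hz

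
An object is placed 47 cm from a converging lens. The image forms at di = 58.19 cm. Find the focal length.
1/f = 1/do + 1/di → f = 26 cm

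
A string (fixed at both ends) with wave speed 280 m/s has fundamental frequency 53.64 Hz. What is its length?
L = v/(2f₁) = 2.61 m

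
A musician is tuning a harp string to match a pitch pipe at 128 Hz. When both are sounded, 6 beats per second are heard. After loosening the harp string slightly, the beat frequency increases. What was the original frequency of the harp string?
122 Hz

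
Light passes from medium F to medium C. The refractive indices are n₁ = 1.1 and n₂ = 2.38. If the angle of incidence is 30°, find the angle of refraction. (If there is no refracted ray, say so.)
sin θ₂ = (n₁/n₂)·sin θ₁ = 0.2311 → θ₂ = 13.36°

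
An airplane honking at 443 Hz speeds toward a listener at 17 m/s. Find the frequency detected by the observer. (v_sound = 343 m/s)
f_obs = f·v/(v − v_s) = 466.1 Hz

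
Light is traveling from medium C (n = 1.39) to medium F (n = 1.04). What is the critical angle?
θc = arcsin(n₂/n₁) = 48.43°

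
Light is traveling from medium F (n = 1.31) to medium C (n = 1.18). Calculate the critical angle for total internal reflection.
θc = arcsin(n₂/n₁) = 64.26°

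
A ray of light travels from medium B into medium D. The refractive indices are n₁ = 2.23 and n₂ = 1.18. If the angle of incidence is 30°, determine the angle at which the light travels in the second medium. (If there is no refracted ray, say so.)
sin θ₂ = (n₁/n₂)·sin θ₁ = 0.9449 → θ₂ = 70.89°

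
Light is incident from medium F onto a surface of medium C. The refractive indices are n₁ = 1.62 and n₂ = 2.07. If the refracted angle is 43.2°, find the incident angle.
sin θ₁ = (n₂/n₁)·sin θ₂ → θ₁ = 61.01°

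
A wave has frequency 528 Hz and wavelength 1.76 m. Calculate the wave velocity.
v = fλ = 929.3 m/s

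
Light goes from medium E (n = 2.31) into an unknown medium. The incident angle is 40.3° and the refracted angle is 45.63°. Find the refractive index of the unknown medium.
n₂ = n₁·sin θ₁ / sin θ₂ = 2.09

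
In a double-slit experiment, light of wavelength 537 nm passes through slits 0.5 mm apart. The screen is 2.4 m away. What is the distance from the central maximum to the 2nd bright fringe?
y = mλL/d = 5.155 mm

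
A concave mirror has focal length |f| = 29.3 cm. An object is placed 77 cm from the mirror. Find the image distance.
f = +29.3 cm (concave); 1/di = 1/f − 1/do → di = 47.3 cm (real image, in front of mirror)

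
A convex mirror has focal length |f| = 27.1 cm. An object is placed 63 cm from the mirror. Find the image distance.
f = −27.1 cm (convex); 1/di = 1/f − 1/do → di = -18.95 cm (virtual image, behind mirror)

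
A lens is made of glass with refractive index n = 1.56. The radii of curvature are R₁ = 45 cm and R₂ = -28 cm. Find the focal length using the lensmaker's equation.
1/f = (n − 1)(1/R₁ − 1/R₂) → f = 30.82 cm (converging lens)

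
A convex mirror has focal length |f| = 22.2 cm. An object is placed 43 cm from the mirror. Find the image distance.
f = −22.2 cm (convex); 1/di = 1/f − 1/do → di = -14.64 cm (virtual image, behind mirror)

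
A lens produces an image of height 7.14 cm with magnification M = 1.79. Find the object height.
ho = |hi|/|M| = 3.989 cm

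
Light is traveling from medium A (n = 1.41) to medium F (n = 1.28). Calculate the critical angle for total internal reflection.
θc = arcsin(n₂/n₁) = 65.2°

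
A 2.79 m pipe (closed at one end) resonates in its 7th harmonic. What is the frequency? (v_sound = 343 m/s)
fₙ = nv/(4L) = 215.1 Hz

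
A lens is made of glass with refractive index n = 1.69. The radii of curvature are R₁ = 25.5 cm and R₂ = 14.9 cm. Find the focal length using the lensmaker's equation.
1/f = (n − 1)(1/R₁ − 1/R₂) → f = -51.95 cm (diverging lens)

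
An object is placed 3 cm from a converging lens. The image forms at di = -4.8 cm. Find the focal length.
1/f = 1/do + 1/di → f = 8 cm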